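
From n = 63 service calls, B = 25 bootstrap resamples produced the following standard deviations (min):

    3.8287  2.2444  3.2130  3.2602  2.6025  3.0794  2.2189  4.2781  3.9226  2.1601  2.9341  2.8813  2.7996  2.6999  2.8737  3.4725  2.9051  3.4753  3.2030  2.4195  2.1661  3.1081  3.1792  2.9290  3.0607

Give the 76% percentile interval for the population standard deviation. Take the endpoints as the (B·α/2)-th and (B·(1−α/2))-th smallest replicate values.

(2.2189, 3.4753)

Sorted replicates: 2.1601, 2.1661, 2.2189, 2.2444, 2.4195, 2.6025, 2.6999, 2.7996, 2.8737, 2.8813, 2.9051, 2.9290, 2.9341, 3.0607, 3.0794, 3.1081, 3.1792, 3.2030, 3.2130, 3.2602, 3.4725, 3.4753, 3.8287, 3.9226, 4.2781
α = 0.24; lower rank = 25 × 0.120 = 3; upper rank = 25 × 0.880 = 22.
The 3rd smallest replicate is 2.2189; the 22nd is 3.4753.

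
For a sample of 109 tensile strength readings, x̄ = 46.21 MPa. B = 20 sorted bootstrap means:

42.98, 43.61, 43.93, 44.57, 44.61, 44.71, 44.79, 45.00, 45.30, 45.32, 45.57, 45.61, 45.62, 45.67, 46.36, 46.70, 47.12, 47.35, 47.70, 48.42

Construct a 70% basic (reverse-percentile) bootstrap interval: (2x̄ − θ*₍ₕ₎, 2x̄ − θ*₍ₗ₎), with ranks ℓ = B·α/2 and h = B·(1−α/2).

(45.30, 48.49)

Percentile endpoints at ranks 3 and 17: θ*₍3₎ = 43.93, θ*₍17₎ = 47.12.
Basic interval reflects these around x̄:
  lower = 2 × 46.21 − 47.12 = 45.30
  upper = 2 × 46.21 − 43.93 = 48.49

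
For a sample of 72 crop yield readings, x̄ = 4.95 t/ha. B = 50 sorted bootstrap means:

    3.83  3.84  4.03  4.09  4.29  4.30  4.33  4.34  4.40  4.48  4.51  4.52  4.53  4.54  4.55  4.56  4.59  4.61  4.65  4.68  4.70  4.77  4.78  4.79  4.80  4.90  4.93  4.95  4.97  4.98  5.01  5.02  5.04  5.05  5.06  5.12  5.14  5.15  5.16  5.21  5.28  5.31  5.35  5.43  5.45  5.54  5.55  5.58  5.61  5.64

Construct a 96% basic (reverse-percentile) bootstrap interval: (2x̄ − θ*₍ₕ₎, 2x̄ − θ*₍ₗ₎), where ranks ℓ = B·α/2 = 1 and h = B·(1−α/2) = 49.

(4.29, 6.07)

Percentile endpoints at ranks 1 and 49: θ*₍1₎ = 3.83, θ*₍49₎ = 5.61.
Basic interval reflects these around x̄:
  lower = 2 × 4.95 − 5.61 = 4.29
  upper = 2 × 4.95 − 3.83 = 6.07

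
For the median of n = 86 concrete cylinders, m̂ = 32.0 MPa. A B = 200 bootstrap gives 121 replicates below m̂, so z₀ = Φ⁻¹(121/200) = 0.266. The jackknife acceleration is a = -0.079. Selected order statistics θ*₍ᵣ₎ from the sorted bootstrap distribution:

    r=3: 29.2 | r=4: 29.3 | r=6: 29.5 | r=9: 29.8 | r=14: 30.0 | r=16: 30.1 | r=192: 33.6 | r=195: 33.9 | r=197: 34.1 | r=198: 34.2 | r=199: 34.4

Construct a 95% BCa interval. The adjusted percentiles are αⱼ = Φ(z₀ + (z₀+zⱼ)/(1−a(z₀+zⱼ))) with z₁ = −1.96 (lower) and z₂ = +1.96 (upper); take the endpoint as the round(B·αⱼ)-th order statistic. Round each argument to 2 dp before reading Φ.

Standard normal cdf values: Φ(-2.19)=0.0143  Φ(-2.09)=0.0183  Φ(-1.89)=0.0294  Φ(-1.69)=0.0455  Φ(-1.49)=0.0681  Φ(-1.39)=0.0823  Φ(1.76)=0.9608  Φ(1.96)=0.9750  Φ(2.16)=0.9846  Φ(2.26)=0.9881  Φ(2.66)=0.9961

(29.8, 34.1)

Lower: z₀ + z₁ = 0.266 + (-1.960) = -1.694; 1 − a(z₀+z₁) = 1 − (-0.079)(-1.694) = 0.8662; argument = 0.266 + (-1.694)/0.8662 = -1.6897 → -1.69.
α₁ = Φ(-1.69) = 0.0455; rank = round(200 × 0.0455) = 9; θ*₍9₎ = 29.8.
Upper: z₀ + z₂ = 2.226; 1 − a(z₀+z₂) = 1.1759; argument = 2.1591 → 2.16; α₂ = 0.9846; rank = 197; θ*₍197₎ = 34.1.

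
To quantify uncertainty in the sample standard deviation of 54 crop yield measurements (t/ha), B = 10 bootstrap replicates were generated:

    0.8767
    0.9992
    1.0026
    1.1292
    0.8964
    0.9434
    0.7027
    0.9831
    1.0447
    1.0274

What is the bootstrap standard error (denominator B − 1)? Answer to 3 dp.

Bootstrap SE is the standard deviation of the 10 replicate standard deviations.
Mean of replicates: (0.8767 + 0.9992 + 1.0026 + 1.1292 + 0.8964 + 0.9434 + 0.7027 + 0.9831 + 1.0447 + 1.0274) / 10 = 9.60540 / 10 = 0.96054
Sum of squared deviations: (−0.08384)² + (+0.03866)² + (+0.04206)² + (+0.16866)² + (−0.06414)² + (−0.01714)² + (−0.25784)² + (+0.02256)² + (+0.08416)² + (+0.06686)² = 0.12169
Variance = 0.12169 / 9 = 0.01352
SE* = √0.01352

SE* = 0.116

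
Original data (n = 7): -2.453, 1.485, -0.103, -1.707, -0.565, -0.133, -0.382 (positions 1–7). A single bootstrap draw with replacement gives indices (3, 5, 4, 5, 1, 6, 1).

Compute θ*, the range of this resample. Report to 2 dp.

θ* = 2.35

Resample values: -0.103, -0.565, -1.707, -0.565, -2.453, -0.133, -2.453.
Range = -0.103 − -2.453 = 2.35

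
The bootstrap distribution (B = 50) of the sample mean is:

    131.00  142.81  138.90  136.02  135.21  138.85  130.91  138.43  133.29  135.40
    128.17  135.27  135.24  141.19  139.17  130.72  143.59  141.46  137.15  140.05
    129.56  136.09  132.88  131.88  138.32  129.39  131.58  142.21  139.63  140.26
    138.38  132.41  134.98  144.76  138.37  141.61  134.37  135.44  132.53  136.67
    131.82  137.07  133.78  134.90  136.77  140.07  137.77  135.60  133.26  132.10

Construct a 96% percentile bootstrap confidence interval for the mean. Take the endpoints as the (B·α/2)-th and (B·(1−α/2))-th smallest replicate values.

Sorted replicates: 128.17, 129.39, 129.56, 130.72, 130.91, 131.00, 131.58, 131.82, 131.88, 132.10, 132.41, 132.53, 132.88, 133.26, 133.29, 133.78, 134.37, 134.90, 134.98, 135.21, 135.24, 135.27, 135.40, 135.44, 135.60, 136.02, 136.09, 136.67, 136.77, 137.07, 137.15, 137.77, 138.32, 138.37, 138.38, 138.43, 138.85, 138.90, 139.17, 139.63, 140.05, 140.07, 140.26, 141.19, 141.46, 141.61, 142.21, 142.81, 143.59, 144.76
α = 0.04; lower rank = 50 × 0.020 = 1; upper rank = 50 × 0.980 = 49.
The 1st smallest replicate is 128.17; the 49th is 143.59.

(128.17, 143.59)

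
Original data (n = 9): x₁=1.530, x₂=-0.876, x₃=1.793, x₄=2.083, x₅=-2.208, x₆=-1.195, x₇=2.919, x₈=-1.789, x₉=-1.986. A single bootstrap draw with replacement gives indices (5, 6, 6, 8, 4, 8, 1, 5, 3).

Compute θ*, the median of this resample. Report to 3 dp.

Resample values: -2.208, -1.195, -1.195, -1.789, 2.083, -1.789, 1.530, -2.208, 1.793.
Sorted: -2.208, -2.208, -1.789, -1.789, -1.195, -1.195, 1.530, 1.793, 2.083
Median = middle value = -1.195

θ* = -1.195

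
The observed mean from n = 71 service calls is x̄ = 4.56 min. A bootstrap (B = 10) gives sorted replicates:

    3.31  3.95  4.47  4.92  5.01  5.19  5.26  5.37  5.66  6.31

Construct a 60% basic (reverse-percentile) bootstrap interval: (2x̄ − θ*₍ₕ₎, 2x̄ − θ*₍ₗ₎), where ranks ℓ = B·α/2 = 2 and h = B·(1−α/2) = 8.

Percentile endpoints at ranks 2 and 8: θ*₍2₎ = 3.95, θ*₍8₎ = 5.37.
Basic interval reflects these around x̄:
  lower = 2 × 4.56 − 5.37 = 3.75
  upper = 2 × 4.56 − 3.95 = 5.17

(3.75, 5.17)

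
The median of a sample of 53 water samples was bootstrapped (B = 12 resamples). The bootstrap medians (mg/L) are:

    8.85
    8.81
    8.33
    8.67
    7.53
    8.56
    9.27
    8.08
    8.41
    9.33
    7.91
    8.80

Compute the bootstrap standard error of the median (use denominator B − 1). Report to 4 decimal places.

SE* = 0.5309

Bootstrap SE is the standard deviation of the 12 replicate medians.
Mean of replicates: (8.85 + 8.81 + 8.33 + 8.67 + 7.53 + 8.56 + 9.27 + 8.08 + 8.41 + 9.33 + 7.91 + 8.80) / 12 = 102.55000 / 12 = 8.54583
Sum of squared deviations: (+0.30417)² + (+0.26417)² + (−0.21583)² + (+0.12417)² + (−1.01583)² + (+0.01417)² + (+0.72417)² + (−0.46583)² + (−0.13583)² + (+0.78417)² + (−0.63583)² + (+0.25417)² = 3.10009
Variance = 3.10009 / 11 = 0.28183
SE* = √0.28183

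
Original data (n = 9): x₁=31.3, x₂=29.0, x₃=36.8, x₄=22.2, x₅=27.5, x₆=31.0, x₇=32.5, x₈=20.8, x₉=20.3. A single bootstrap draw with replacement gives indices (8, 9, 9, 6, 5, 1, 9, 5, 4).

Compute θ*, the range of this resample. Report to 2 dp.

θ* = 11.00

Resample values: 20.8, 20.3, 20.3, 31.0, 27.5, 31.3, 20.3, 27.5, 22.2.
Range = 31.3 − 20.3 = 11.00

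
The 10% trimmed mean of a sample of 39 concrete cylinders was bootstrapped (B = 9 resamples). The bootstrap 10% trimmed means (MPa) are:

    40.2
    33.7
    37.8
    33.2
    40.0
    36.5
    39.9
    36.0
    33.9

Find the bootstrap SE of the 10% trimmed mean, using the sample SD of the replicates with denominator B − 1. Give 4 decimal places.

Bootstrap SE is the standard deviation of the 9 replicate 10% trimmed means.
Mean of replicates: (40.2 + 33.7 + 37.8 + 33.2 + 40.0 + 36.5 + 39.9 + 36.0 + 33.9) / 9 = 331.20000 / 9 = 36.80000
Sum of squared deviations: (+3.40000)² + (−3.10000)² + (+1.00000)² + (−3.60000)² + (+3.20000)² + (−0.30000)² + (+3.10000)² + (−0.80000)² + (−2.90000)² = 64.12000
Variance = 64.12000 / 8 = 8.01500
SE* = √8.01500

SE* = 2.8311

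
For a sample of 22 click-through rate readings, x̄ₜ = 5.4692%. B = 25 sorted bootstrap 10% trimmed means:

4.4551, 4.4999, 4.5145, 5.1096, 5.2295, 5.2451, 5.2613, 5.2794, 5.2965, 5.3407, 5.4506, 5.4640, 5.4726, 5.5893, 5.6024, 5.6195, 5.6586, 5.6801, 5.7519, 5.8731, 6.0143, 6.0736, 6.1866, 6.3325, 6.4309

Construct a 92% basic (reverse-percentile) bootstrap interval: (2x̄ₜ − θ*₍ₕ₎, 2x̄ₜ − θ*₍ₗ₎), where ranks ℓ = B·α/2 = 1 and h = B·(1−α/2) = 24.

Percentile endpoints at ranks 1 and 24: θ*₍1₎ = 4.4551, θ*₍24₎ = 6.3325.
Basic interval reflects these around x̄ₜ:
  lower = 2 × 5.4692 − 6.3325 = 4.6059
  upper = 2 × 5.4692 − 4.4551 = 6.4833

(4.6059, 6.4833)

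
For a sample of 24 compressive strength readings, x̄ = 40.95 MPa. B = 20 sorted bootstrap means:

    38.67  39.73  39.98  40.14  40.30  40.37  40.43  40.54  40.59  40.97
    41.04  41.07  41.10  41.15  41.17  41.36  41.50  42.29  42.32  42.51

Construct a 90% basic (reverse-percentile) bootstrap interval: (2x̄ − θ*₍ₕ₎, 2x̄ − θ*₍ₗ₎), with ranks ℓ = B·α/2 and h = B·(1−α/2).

Percentile endpoints at ranks 1 and 19: θ*₍1₎ = 38.67, θ*₍19₎ = 42.32.
Basic interval reflects these around x̄:
  lower = 2 × 40.95 − 42.32 = 39.58
  upper = 2 × 40.95 − 38.67 = 43.23

(39.58, 43.23)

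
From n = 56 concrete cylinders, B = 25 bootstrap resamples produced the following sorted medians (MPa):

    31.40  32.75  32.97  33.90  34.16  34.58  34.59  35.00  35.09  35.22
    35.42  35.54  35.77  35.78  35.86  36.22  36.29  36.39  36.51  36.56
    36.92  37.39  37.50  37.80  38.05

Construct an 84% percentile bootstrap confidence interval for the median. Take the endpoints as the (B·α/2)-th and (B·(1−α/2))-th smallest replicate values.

(32.75, 37.50)

α = 0.16; lower rank = 25 × 0.080 = 2; upper rank = 25 × 0.920 = 23.
The 2nd smallest replicate is 32.75; the 23rd is 37.50.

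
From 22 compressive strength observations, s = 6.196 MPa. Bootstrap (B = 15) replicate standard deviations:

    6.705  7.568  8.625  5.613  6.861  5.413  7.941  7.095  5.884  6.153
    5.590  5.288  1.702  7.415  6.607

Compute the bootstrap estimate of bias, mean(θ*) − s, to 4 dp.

mean(θ*) = (6.705 + 7.568 + 8.625 + 5.613 + 6.861 + 5.413 + 7.941 + 7.095 + 5.884 + 6.153 + 5.590 + 5.288 + 1.702 + 7.415 + 6.607) / 15 = 6.29733
bias = 6.29733 − 6.196

bias = +0.1013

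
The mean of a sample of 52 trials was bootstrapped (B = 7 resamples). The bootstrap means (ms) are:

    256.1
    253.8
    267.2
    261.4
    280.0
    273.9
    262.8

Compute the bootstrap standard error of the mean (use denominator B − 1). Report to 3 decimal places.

Bootstrap SE is the standard deviation of the 7 replicate means.
Mean of replicates: (256.1 + 253.8 + 267.2 + 261.4 + 280.0 + 273.9 + 262.8) / 7 = 1855.2000 / 7 = 265.0286
Sum of squared deviations: (−8.9286)² + (−11.2286)² + (+2.1714)² + (−3.6286)² + (+14.9714)² + (+8.8714)² + (−2.2286)² = 531.4943
Variance = 531.4943 / 6 = 88.5824
SE* = √88.5824

SE* = 9.412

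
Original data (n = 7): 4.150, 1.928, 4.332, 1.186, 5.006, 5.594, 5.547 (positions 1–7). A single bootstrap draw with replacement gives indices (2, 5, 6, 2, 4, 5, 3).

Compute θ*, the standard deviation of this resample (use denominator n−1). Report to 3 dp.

Resample values: 1.928, 5.006, 5.594, 1.928, 1.186, 5.006, 4.332.
Mean = 3.5686; sum of squared deviations = 19.8772
s² = 19.8772 / 6 = 3.3129
s = √3.3129 = 1.820

θ* = 1.820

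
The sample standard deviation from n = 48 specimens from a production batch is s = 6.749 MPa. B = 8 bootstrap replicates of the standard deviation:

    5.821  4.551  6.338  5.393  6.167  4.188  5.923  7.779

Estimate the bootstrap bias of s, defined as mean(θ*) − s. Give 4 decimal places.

bias = −0.9790

mean(θ*) = (5.821 + 4.551 + 6.338 + 5.393 + 6.167 + 4.188 + 5.923 + 7.779) / 8 = 5.77000
bias = 5.77000 − 6.749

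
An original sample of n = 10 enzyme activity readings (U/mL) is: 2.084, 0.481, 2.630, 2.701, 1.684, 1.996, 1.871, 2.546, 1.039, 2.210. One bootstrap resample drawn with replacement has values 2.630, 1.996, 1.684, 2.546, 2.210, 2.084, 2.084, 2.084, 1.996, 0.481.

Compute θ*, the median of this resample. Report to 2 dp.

θ* = 2.08

Sorted: 0.481, 1.684, 1.996, 1.996, 2.084, 2.084, 2.084, 2.210, 2.546, 2.630
Median = average of the two middle values = 2.08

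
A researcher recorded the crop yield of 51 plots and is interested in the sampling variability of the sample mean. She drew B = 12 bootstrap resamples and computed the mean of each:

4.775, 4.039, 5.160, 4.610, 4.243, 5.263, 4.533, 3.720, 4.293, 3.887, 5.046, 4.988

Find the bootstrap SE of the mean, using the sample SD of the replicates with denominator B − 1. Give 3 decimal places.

SE* = 0.515

Bootstrap SE is the standard deviation of the 12 replicate means.
Mean of replicates: (4.775 + 4.039 + 5.160 + 4.610 + 4.243 + 5.263 + 4.533 + 3.720 + 4.293 + 3.887 + 5.046 + 4.988) / 12 = 54.5570 / 12 = 4.5464
Sum of squared deviations: (+0.2286)² + (−0.5074)² + (+0.6136)² + (+0.0636)² + (−0.3034)² + (+0.7166)² + (−0.0134)² + (−0.8264)² + (−0.2534)² + (−0.6594)² + (+0.4996)² + (+0.4416)² = 2.9226
Variance = 2.9226 / 11 = 0.2657
SE* = √0.2657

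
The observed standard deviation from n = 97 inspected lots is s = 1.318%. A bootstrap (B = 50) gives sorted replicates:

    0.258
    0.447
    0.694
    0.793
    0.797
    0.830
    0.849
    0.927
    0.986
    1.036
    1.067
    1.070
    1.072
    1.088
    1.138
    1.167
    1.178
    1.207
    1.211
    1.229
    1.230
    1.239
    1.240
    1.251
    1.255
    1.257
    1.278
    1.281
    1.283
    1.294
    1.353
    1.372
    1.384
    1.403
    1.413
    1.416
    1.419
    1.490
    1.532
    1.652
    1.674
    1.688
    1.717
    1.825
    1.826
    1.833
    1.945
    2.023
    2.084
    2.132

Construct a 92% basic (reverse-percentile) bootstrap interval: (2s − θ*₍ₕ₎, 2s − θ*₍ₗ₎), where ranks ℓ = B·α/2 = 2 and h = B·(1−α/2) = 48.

Percentile endpoints at ranks 2 and 48: θ*₍2₎ = 0.447, θ*₍48₎ = 2.023.
Basic interval reflects these around s:
  lower = 2 × 1.318 − 2.023 = 0.613
  upper = 2 × 1.318 − 0.447 = 2.189

(0.613, 2.189)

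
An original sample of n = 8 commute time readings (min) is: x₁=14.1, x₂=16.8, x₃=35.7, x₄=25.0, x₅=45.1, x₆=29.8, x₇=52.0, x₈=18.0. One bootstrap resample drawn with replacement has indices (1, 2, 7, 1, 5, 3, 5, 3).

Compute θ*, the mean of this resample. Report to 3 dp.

θ* = 32.325

Resample values: 14.1, 16.8, 52.0, 14.1, 45.1, 35.7, 45.1, 35.7.
Mean = (14.1 + 16.8 + 52.0 + 14.1 + 45.1 + 35.7 + 45.1 + 35.7) / 8 = 258.60 / 8 = 32.325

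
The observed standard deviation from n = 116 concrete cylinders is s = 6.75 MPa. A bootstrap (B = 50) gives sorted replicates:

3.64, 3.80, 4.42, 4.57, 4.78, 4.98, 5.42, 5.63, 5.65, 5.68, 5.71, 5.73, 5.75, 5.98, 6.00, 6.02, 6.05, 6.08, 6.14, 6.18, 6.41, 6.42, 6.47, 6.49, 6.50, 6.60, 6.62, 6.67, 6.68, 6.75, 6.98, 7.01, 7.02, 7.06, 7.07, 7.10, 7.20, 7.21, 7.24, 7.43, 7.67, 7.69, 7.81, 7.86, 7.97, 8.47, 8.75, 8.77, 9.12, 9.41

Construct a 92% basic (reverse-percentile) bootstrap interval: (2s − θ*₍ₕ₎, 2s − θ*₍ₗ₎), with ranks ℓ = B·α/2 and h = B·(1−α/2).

Percentile endpoints at ranks 2 and 48: θ*₍2₎ = 3.80, θ*₍48₎ = 8.77.
Basic interval reflects these around s:
  lower = 2 × 6.75 − 8.77 = 4.73
  upper = 2 × 6.75 − 3.80 = 9.70

(4.73, 9.70)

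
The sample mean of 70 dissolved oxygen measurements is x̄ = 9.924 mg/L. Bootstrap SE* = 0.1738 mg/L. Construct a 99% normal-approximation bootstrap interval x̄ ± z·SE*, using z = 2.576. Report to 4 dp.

Margin = 2.576 × 0.1738 = 0.44771
Interval: 9.924 ± 0.44771

(9.4763, 10.3717)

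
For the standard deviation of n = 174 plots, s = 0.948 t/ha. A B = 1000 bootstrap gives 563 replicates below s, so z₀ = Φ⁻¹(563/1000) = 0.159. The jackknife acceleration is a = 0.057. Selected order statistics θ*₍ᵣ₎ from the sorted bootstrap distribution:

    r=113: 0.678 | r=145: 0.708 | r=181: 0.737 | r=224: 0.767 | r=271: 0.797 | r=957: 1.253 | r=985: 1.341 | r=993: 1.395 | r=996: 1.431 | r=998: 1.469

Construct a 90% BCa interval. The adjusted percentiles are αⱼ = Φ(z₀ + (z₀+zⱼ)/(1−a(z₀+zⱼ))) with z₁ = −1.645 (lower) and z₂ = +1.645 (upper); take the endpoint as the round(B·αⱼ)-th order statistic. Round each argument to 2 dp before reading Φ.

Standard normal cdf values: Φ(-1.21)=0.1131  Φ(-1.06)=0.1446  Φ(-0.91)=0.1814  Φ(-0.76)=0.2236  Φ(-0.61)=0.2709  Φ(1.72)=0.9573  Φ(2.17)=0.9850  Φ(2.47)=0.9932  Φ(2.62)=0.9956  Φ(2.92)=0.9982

(0.678, 1.341)

Lower: z₀ + z₁ = 0.159 + (-1.645) = -1.486; 1 − a(z₀+z₁) = 1 − (0.057)(-1.486) = 1.0847; argument = 0.159 + (-1.486)/1.0847 = -1.2110 → -1.21.
α₁ = Φ(-1.21) = 0.1131; rank = round(1000 × 0.1131) = 113; θ*₍113₎ = 0.678.
Upper: z₀ + z₂ = 1.804; 1 − a(z₀+z₂) = 0.8972; argument = 2.1698 → 2.17; α₂ = 0.9850; rank = 985; θ*₍985₎ = 1.341.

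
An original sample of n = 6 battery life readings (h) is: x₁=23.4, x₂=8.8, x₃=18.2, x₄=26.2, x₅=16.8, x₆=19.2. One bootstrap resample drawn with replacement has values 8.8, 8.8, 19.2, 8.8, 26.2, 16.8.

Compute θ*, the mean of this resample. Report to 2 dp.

θ* = 14.77

Mean = (8.8 + 8.8 + 19.2 + 8.8 + 26.2 + 16.8) / 6 = 88.60 / 6 = 14.77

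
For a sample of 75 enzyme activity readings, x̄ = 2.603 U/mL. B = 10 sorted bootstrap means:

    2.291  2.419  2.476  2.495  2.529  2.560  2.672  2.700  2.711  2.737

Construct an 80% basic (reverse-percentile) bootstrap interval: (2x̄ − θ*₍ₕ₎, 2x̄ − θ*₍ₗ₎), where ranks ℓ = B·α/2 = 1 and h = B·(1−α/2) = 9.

(2.495, 2.915)

Percentile endpoints at ranks 1 and 9: θ*₍1₎ = 2.291, θ*₍9₎ = 2.711.
Basic interval reflects these around x̄:
  lower = 2 × 2.603 − 2.711 = 2.495
  upper = 2 × 2.603 − 2.291 = 2.915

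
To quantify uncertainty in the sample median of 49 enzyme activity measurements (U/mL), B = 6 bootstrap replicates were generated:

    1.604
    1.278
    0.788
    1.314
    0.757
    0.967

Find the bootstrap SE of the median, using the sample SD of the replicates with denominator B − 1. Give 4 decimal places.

Bootstrap SE is the standard deviation of the 6 replicate medians.
Mean of replicates: (1.604 + 1.278 + 0.788 + 1.314 + 0.757 + 0.967) / 6 = 6.70800 / 6 = 1.11800
Sum of squared deviations: (+0.48600)² + (+0.16000)² + (−0.33000)² + (+0.19600)² + (−0.36100)² + (−0.15100)² = 0.56223
Variance = 0.56223 / 5 = 0.11245
SE* = √0.11245

SE* = 0.3353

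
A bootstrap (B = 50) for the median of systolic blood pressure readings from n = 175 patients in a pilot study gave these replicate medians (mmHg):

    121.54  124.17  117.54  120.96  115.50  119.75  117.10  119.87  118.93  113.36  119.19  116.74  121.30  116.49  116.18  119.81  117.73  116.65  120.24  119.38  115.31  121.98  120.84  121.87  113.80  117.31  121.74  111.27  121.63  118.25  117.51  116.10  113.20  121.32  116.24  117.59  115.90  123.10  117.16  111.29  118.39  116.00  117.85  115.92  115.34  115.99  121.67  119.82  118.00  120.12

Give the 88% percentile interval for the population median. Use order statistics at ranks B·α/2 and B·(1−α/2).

Sorted replicates: 111.27, 111.29, 113.20, 113.36, 113.80, 115.31, 115.34, 115.50, 115.90, 115.92, 115.99, 116.00, 116.10, 116.18, 116.24, 116.49, 116.65, 116.74, 117.10, 117.16, 117.31, 117.51, 117.54, 117.59, 117.73, 117.85, 118.00, 118.25, 118.39, 118.93, 119.19, 119.38, 119.75, 119.81, 119.82, 119.87, 120.12, 120.24, 120.84, 120.96, 121.30, 121.32, 121.54, 121.63, 121.67, 121.74, 121.87, 121.98, 123.10, 124.17
α = 0.12; lower rank = 50 × 0.060 = 3; upper rank = 50 × 0.940 = 47.
The 3rd smallest replicate is 113.20; the 47th is 121.87.

(113.20, 121.87)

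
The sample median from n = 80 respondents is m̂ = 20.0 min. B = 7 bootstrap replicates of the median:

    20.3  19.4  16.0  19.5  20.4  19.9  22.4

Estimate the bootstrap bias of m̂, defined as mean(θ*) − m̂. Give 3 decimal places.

bias = −0.300

mean(θ*) = (20.3 + 19.4 + 16.0 + 19.5 + 20.4 + 19.9 + 22.4) / 7 = 19.7000
bias = 19.7000 − 20.0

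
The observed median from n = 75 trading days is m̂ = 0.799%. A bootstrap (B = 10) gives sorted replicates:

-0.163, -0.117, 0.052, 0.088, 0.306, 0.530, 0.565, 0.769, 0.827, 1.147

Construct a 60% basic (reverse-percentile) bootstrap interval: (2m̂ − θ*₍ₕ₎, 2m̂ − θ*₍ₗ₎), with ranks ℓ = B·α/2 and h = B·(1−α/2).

Percentile endpoints at ranks 2 and 8: θ*₍2₎ = -0.117, θ*₍8₎ = 0.769.
Basic interval reflects these around m̂:
  lower = 2 × 0.799 − 0.769 = 0.829
  upper = 2 × 0.799 − -0.117 = 1.715

(0.829, 1.715)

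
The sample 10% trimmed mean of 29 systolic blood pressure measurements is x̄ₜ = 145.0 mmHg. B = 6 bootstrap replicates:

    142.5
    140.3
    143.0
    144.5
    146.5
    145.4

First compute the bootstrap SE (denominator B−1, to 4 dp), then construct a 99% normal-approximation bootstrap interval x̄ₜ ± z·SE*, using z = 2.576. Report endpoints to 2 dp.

Mean of replicates = 143.7000; sum of squared deviations = 24.8600; SE* = √(24.8600/5) = 2.2298
Margin = 2.576 × 2.2298 = 5.744
Interval: 145.0 ± 5.744

(139.26, 150.74)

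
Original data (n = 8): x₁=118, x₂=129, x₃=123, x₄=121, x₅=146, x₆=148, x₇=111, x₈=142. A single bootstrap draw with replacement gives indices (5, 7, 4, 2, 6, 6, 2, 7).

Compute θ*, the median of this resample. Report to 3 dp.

θ* = 129.000

Resample values: 146, 111, 121, 129, 148, 148, 129, 111.
Sorted: 111, 111, 121, 129, 129, 146, 148, 148
Median = average of the two middle values = 129.000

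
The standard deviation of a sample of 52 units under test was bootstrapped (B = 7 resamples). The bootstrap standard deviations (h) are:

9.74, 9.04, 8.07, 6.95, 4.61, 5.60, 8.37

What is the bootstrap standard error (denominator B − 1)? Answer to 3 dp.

SE* = 1.859

Bootstrap SE is the standard deviation of the 7 replicate standard deviations.
Mean of replicates: (9.74 + 9.04 + 8.07 + 6.95 + 4.61 + 5.60 + 8.37) / 7 = 52.3800 / 7 = 7.4829
Sum of squared deviations: (+2.2571)² + (+1.5571)² + (+0.5871)² + (−0.5329)² + (−2.8729)² + (−1.8829)² + (+0.8871)² = 20.7335
Variance = 20.7335 / 6 = 3.4556
SE* = √3.4556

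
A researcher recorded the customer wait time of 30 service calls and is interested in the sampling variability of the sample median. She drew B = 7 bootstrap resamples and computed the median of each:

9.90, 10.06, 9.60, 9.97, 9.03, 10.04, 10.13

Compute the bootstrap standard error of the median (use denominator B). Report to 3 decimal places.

Bootstrap SE is the standard deviation of the 7 replicate medians.
Mean of replicates: (9.90 + 10.06 + 9.60 + 9.97 + 9.03 + 10.04 + 10.13) / 7 = 68.7300 / 7 = 9.8186
Sum of squared deviations: (+0.0814)² + (+0.2414)² + (−0.2186)² + (+0.1514)² + (−0.7886)² + (+0.2214)² + (+0.3114)² = 0.9035
Variance = 0.9035 / 7 = 0.1291
SE* = √0.1291

SE* = 0.359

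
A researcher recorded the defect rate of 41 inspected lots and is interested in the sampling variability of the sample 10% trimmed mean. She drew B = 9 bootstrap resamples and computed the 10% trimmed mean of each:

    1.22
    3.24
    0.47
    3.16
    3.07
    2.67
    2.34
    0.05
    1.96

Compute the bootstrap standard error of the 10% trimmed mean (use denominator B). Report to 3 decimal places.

SE* = 1.123

Bootstrap SE is the standard deviation of the 9 replicate 10% trimmed means.
Mean of replicates: (1.22 + 3.24 + 0.47 + 3.16 + 3.07 + 2.67 + 2.34 + 0.05 + 1.96) / 9 = 18.1800 / 9 = 2.0200
Sum of squared deviations: (−0.8000)² + (+1.2200)² + (−1.5500)² + (+1.1400)² + (+1.0500)² + (+0.6500)² + (+0.3200)² + (−1.9700)² + (−0.0600)² = 11.3424
Variance = 11.3424 / 9 = 1.2603
SE* = √1.2603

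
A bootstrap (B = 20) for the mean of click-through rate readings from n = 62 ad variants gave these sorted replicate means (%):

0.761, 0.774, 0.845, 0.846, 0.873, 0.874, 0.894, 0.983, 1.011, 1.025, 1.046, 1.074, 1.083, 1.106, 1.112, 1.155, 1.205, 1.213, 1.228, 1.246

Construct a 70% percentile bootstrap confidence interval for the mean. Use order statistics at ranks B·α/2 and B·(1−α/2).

α = 0.30; lower rank = 20 × 0.150 = 3; upper rank = 20 × 0.850 = 17.
The 3rd smallest replicate is 0.845; the 17th is 1.205.

(0.845, 1.205)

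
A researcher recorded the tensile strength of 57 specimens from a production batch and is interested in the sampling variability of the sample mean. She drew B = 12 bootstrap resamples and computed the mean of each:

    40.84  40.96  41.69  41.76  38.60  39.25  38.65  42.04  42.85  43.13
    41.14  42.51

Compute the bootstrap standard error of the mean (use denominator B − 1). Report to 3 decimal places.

Bootstrap SE is the standard deviation of the 12 replicate means.
Mean of replicates: (40.84 + 40.96 + 41.69 + 41.76 + 38.60 + 39.25 + 38.65 + 42.04 + 42.85 + 43.13 + 41.14 + 42.51) / 12 = 493.4200 / 12 = 41.1183
Sum of squared deviations: (−0.2783)² + (−0.1583)² + (+0.5717)² + (+0.6417)² + (−2.5183)² + (−1.8683)² + (−2.4683)² + (+0.9217)² + (+1.7317)² + (+2.0117)² + (+0.0217)² + (+1.3917)² = 26.5986
Variance = 26.5986 / 11 = 2.4181
SE* = √2.4181

SE* = 1.555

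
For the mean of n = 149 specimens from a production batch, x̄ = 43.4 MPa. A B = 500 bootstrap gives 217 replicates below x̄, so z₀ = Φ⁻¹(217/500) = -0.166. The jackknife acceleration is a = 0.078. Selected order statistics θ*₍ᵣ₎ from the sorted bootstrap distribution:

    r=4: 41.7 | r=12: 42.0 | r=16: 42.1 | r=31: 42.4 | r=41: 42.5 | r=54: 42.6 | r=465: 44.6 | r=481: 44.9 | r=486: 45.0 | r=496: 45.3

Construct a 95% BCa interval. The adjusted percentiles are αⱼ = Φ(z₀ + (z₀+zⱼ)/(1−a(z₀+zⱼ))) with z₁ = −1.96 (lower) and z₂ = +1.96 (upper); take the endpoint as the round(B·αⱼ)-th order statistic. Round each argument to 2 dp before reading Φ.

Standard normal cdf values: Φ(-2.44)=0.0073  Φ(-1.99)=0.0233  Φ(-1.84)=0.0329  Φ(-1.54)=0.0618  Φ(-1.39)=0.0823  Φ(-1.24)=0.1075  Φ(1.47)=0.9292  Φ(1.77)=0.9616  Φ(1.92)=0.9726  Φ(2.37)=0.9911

Lower: z₀ + z₁ = -0.166 + (-1.960) = -2.126; 1 − a(z₀+z₁) = 1 − (0.078)(-2.126) = 1.1658; argument = -0.166 + (-2.126)/1.1658 = -1.9896 → -1.99.
α₁ = Φ(-1.99) = 0.0233; rank = round(500 × 0.0233) = 12; θ*₍12₎ = 42.0.
Upper: z₀ + z₂ = 1.794; 1 − a(z₀+z₂) = 0.8601; argument = 1.9199 → 1.92; α₂ = 0.9726; rank = 486; θ*₍486₎ = 45.0.

(42.0, 45.0)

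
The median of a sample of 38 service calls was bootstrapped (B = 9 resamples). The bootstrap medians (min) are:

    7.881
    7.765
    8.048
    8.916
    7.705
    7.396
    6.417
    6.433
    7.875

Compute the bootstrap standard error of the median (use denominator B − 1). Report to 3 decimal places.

SE* = 0.785

Bootstrap SE is the standard deviation of the 9 replicate medians.
Mean of replicates: (7.881 + 7.765 + 8.048 + 8.916 + 7.705 + 7.396 + 6.417 + 6.433 + 7.875) / 9 = 68.4360 / 9 = 7.6040
Sum of squared deviations: (+0.2770)² + (+0.1610)² + (+0.4440)² + (+1.3120)² + (+0.1010)² + (−0.2080)² + (−1.1870)² + (−1.1710)² + (+0.2710)² = 4.9282
Variance = 4.9282 / 8 = 0.6160
SE* = √0.6160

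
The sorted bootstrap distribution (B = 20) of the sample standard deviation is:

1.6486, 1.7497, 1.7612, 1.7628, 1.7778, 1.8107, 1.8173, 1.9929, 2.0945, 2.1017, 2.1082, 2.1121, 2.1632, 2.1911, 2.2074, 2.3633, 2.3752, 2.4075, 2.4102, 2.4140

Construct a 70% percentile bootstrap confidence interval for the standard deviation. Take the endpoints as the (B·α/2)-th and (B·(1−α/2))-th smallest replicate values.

(1.7612, 2.3752)

α = 0.30; lower rank = 20 × 0.150 = 3; upper rank = 20 × 0.850 = 17.
The 3rd smallest replicate is 1.7612; the 17th is 2.3752.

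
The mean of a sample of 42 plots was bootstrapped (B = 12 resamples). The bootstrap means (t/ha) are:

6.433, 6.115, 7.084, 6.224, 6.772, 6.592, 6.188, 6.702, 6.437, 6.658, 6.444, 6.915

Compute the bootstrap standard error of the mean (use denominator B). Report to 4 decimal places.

Bootstrap SE is the standard deviation of the 12 replicate means.
Mean of replicates: (6.433 + 6.115 + 7.084 + 6.224 + 6.772 + 6.592 + 6.188 + 6.702 + 6.437 + 6.658 + 6.444 + 6.915) / 12 = 78.56400 / 12 = 6.54700
Sum of squared deviations: (−0.11400)² + (−0.43200)² + (+0.53700)² + (−0.32300)² + (+0.22500)² + (+0.04500)² + (−0.35900)² + (+0.15500)² + (−0.11000)² + (+0.11100)² + (−0.10300)² + (+0.36800)² = 0.96833
Variance = 0.96833 / 12 = 0.08069
SE* = √0.08069

SE* = 0.2841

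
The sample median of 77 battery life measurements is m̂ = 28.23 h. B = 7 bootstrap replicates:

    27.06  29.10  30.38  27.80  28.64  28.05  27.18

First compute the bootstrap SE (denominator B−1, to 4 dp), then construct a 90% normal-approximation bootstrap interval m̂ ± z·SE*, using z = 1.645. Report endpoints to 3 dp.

(26.309, 30.151)

Mean of replicates = 28.3157; sum of squared deviations = 8.1848; SE* = √(8.1848/6) = 1.1680
Margin = 1.645 × 1.1680 = 1.9214
Interval: 28.23 ± 1.9214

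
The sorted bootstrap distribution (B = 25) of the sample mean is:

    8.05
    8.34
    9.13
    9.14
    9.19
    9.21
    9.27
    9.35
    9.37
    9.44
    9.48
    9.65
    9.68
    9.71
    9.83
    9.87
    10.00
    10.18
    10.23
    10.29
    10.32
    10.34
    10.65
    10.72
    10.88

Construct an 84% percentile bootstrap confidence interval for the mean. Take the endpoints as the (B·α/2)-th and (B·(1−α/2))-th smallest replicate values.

α = 0.16; lower rank = 25 × 0.080 = 2; upper rank = 25 × 0.920 = 23.
The 2nd smallest replicate is 8.34; the 23rd is 10.65.

(8.34, 10.65)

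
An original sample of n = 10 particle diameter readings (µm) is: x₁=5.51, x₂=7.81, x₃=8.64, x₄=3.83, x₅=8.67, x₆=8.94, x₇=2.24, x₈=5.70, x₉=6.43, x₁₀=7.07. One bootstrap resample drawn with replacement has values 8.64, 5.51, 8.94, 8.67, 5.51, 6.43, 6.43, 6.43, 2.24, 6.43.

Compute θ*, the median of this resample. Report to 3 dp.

Sorted: 2.24, 5.51, 5.51, 6.43, 6.43, 6.43, 6.43, 8.64, 8.67, 8.94
Median = average of the two middle values = 6.430

θ* = 6.430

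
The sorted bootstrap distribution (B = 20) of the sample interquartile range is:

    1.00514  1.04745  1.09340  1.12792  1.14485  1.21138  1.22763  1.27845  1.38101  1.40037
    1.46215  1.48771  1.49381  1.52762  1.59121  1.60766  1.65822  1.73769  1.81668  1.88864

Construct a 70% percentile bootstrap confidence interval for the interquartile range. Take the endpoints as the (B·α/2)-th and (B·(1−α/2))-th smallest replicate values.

(1.09340, 1.65822)

α = 0.30; lower rank = 20 × 0.150 = 3; upper rank = 20 × 0.850 = 17.
The 3rd smallest replicate is 1.09340; the 17th is 1.65822.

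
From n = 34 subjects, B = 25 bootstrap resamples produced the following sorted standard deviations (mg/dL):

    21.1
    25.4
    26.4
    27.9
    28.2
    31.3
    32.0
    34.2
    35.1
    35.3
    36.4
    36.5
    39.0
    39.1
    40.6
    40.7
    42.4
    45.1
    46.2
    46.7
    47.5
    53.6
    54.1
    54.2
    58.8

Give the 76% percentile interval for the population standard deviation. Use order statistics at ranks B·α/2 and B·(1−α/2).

α = 0.24; lower rank = 25 × 0.120 = 3; upper rank = 25 × 0.880 = 22.
The 3rd smallest replicate is 26.4; the 22nd is 53.6.

(26.4, 53.6)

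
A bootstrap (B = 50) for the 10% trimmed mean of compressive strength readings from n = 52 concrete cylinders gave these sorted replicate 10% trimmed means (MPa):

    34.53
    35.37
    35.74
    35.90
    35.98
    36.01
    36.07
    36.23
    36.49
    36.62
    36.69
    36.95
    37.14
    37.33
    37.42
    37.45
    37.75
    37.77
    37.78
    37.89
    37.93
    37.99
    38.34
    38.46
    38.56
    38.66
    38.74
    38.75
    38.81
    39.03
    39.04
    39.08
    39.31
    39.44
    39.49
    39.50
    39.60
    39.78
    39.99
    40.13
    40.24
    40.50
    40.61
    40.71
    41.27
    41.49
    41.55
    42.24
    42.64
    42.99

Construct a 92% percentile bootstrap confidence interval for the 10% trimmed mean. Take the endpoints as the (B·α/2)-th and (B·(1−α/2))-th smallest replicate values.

α = 0.08; lower rank = 50 × 0.040 = 2; upper rank = 50 × 0.960 = 48.
The 2nd smallest replicate is 35.37; the 48th is 42.24.

(35.37, 42.24)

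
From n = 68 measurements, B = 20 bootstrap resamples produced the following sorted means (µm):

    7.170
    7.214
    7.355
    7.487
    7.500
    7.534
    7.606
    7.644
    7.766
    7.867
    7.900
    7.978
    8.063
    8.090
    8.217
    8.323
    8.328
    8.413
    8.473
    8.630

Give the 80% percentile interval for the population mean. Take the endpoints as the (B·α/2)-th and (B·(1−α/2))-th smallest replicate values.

(7.214, 8.413)

α = 0.20; lower rank = 20 × 0.100 = 2; upper rank = 20 × 0.900 = 18.
The 2nd smallest replicate is 7.214; the 18th is 8.413.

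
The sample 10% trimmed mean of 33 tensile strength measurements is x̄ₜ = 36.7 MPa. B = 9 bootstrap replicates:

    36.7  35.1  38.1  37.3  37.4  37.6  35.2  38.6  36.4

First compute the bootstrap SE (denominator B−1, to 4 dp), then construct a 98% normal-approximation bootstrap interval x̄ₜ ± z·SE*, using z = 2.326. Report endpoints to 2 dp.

Mean of replicates = 36.9333; sum of squared deviations = 11.6400; SE* = √(11.6400/8) = 1.2062
Margin = 2.326 × 1.2062 = 2.806
Interval: 36.7 ± 2.806

(33.89, 39.51)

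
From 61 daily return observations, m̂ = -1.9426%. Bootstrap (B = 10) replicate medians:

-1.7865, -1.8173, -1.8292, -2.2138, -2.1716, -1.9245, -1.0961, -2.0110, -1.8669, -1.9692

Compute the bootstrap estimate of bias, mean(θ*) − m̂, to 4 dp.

bias = +0.0740

mean(θ*) = ((-1.7865) + (-1.8173) + (-1.8292) + (-2.2138) + (-2.1716) + (-1.9245) + (-1.0961) + (-2.0110) + (-1.8669) + (-1.9692)) / 10 = -1.86861
bias = -1.86861 − -1.9426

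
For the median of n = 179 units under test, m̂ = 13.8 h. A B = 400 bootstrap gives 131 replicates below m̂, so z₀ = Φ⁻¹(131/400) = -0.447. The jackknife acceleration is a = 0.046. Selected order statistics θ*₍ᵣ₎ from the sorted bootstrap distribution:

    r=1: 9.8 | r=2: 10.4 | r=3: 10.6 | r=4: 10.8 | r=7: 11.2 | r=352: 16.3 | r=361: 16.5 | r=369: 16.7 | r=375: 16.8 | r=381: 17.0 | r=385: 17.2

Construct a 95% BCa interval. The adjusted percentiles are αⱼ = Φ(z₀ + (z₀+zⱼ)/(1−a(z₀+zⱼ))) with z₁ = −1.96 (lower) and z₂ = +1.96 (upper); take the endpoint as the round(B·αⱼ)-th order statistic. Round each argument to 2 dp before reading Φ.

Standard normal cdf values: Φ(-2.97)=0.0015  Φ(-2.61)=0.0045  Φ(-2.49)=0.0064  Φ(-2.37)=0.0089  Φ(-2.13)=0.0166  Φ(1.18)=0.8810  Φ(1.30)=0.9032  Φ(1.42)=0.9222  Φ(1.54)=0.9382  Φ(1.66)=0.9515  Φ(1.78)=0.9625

Lower: z₀ + z₁ = -0.447 + (-1.960) = -2.407; 1 − a(z₀+z₁) = 1 − (0.046)(-2.407) = 1.1107; argument = -0.447 + (-2.407)/1.1107 = -2.6141 → -2.61.
α₁ = Φ(-2.61) = 0.0045; rank = round(400 × 0.0045) = 2; θ*₍2₎ = 10.4.
Upper: z₀ + z₂ = 1.513; 1 − a(z₀+z₂) = 0.9304; argument = 1.1792 → 1.18; α₂ = 0.8810; rank = 352; θ*₍352₎ = 16.3.

(10.4, 16.3)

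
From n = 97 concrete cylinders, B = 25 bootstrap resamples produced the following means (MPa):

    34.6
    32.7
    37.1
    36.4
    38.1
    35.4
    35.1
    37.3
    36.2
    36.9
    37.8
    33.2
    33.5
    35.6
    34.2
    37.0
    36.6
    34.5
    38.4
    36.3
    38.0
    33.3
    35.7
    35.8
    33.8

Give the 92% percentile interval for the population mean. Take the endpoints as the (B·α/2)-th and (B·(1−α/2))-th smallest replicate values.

Sorted replicates: 32.7, 33.2, 33.3, 33.5, 33.8, 34.2, 34.5, 34.6, 35.1, 35.4, 35.6, 35.7, 35.8, 36.2, 36.3, 36.4, 36.6, 36.9, 37.0, 37.1, 37.3, 37.8, 38.0, 38.1, 38.4
α = 0.08; lower rank = 25 × 0.040 = 1; upper rank = 25 × 0.960 = 24.
The 1st smallest replicate is 32.7; the 24th is 38.1.

(32.7, 38.1)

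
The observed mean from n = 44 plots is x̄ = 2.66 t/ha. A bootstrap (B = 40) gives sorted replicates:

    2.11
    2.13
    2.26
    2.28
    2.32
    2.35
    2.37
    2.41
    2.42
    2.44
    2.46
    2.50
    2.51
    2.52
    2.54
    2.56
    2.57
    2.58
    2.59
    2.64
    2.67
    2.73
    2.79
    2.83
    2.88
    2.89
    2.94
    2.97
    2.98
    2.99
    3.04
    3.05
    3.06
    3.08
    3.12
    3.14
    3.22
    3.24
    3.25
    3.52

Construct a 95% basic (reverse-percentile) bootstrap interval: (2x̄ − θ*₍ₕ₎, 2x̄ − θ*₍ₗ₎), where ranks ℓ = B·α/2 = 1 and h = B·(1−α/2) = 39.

Percentile endpoints at ranks 1 and 39: θ*₍1₎ = 2.11, θ*₍39₎ = 3.25.
Basic interval reflects these around x̄:
  lower = 2 × 2.66 − 3.25 = 2.07
  upper = 2 × 2.66 − 2.11 = 3.21

(2.07, 3.21)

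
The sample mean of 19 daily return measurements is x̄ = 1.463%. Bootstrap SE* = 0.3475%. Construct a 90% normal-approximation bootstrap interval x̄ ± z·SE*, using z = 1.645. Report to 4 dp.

(0.8914, 2.0346)

Margin = 1.645 × 0.3475 = 0.57164
Interval: 1.463 ± 0.57164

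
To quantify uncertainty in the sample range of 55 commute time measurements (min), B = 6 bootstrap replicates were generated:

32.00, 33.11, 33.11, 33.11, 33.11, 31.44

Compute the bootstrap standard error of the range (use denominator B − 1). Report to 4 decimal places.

SE* = 0.7393

Bootstrap SE is the standard deviation of the 6 replicate ranges.
Mean of replicates: (32.00 + 33.11 + 33.11 + 33.11 + 33.11 + 31.44) / 6 = 195.88000 / 6 = 32.64667
Sum of squared deviations: (−0.64667)² + (+0.46333)² + (+0.46333)² + (+0.46333)² + (+0.46333)² + (−1.20667)² = 2.73293
Variance = 2.73293 / 5 = 0.54659
SE* = √0.54659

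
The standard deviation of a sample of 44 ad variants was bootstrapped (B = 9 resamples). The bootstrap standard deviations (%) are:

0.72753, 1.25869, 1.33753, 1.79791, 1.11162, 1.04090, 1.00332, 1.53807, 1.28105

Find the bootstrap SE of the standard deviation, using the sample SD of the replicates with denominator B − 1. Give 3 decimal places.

SE* = 0.313

Bootstrap SE is the standard deviation of the 9 replicate standard deviations.
Mean of replicates: (0.72753 + 1.25869 + 1.33753 + 1.79791 + 1.11162 + 1.04090 + 1.00332 + 1.53807 + 1.28105) / 9 = 11.096620 / 9 = 1.232958
Sum of squared deviations: (−0.505428)² + (+0.025732)² + (+0.104572)² + (+0.564952)² + (−0.121338)² + (−0.192058)² + (−0.229638)² + (+0.305112)² + (+0.048092)² = 0.785975
Variance = 0.785975 / 8 = 0.098247
SE* = √0.098247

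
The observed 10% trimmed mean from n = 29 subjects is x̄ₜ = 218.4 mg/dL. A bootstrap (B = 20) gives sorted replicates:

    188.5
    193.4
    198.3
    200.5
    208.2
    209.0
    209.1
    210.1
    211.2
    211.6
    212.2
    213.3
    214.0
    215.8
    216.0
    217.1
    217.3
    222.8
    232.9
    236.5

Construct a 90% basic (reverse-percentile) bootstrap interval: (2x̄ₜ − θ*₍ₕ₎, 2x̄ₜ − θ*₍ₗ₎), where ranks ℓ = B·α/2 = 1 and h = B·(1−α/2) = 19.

Percentile endpoints at ranks 1 and 19: θ*₍1₎ = 188.5, θ*₍19₎ = 232.9.
Basic interval reflects these around x̄ₜ:
  lower = 2 × 218.4 − 232.9 = 203.9
  upper = 2 × 218.4 − 188.5 = 248.3

(203.9, 248.3)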